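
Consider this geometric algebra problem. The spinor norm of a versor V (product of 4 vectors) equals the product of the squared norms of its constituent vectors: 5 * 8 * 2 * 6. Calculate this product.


Spinor norm N(V) = |v1|^2 * |v2|^2 * ... * |v4|^2
= 5 * 8 * 2 * 6
Running product: 5, 40, 80, 480
N(V) = 480


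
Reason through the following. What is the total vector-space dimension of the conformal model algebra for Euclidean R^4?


The conformal model of R^4 uses Cl(5,1): the 4 Euclidean generators plus two extra orthogonal generators e+ (e+^2 = +1) and e- (e-^2 = -1), from which the null vectors e0, einf are built.
Number of generators m = 4 + 2 = 6.
dim Cl(p,q) = 2^m = 2^6 = 64


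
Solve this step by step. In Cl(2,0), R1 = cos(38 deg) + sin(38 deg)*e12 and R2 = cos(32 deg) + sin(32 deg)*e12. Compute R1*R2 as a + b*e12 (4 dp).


Same-plane rotors commute and their half-angles add:
R1*R2 = cos(a1 + a2) + sin(a1 + a2)*e12.
a1 + a2 = 38 + 32 = 70 deg
cos(70 deg) = 0.3420
sin(70 deg) = 0.9397
R1*R2 = 0.3420 + 0.9397*e12


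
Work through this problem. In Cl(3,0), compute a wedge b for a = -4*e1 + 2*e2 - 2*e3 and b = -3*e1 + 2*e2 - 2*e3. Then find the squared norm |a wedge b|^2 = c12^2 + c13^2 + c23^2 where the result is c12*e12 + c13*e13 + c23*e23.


a wedge b = (a1*b2 - a2*b1)*e12 + (a1*b3 - a3*b1)*e13 + (a2*b3 - a3*b2)*e23
e12 coeff: (-4)*2 - 2*(-3) = -8 - (-6) = -2
e13 coeff: (-4)*(-2) - (-2)*(-3) = 8 - 6 = 2
e23 coeff: 2*(-2) - (-2)*2 = -4 - (-4) = 0
|a wedge b|^2 = (-2)^2 + 2^2 + 0^2
= 4 + 4 + 0
= 8


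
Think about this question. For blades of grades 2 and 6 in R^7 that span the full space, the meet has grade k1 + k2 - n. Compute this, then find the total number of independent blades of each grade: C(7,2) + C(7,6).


Meet grade = grade(A) + grade(B) - n
= 2 + 6 - 7 = 1
C(7,2) = 21
C(7,6) = 7
dim_A + dim_B = 21 + 7 = 28


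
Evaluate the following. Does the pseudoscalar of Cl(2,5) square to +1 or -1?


The pseudoscalar I = e1...e_n (product of all n generators) of Cl(p,q) satisfies I^2 = (-1)^(q + n(n-1)/2).
p = 2, q = 5, n = p + q = 7
n(n-1)/2 = 7 * 6 / 2 = 21
Exponent = q + n(n-1)/2 = 5 + 21 = 26
I^2 = (-1)^26 = +1


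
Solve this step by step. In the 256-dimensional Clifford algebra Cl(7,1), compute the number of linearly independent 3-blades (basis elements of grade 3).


Number of grade-k basis blades in Cl(p,q) with n = p + q is C(n, k).
n = 7 + 1 = 8
C(8, 3) = 8! / (3! * 5!)
= 40320 / (6 * 120)
= 56


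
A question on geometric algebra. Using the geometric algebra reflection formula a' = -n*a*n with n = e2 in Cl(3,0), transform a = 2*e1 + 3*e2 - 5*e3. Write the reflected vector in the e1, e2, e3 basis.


Reflection formula: a' = -n*a*n, with n = e2 (unit vector, n^2 = 1).
For reflection through hyperplane perp to e2:
The component along e2 flips sign, others stay.
a = (2, 3, -5)
a' = (2, -3, -5)
a' = 2*e1 - 3*e2 - 5*e3


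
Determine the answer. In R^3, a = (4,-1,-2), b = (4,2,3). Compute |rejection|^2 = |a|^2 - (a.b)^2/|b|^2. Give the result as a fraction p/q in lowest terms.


|a|^2 = 4^2 + (-1)^2 + (-2)^2 = 21
|b|^2 = 4^2 + 2^2 + 3^2 = 29
a . b = 4*4 + (-1)*2 + (-2)*3 = 8
(a.b)^2 = 8^2 = 64
|rej|^2 = 21 - 64/29
= (609 - 64)/29
= 545/29
In lowest terms: 545/29


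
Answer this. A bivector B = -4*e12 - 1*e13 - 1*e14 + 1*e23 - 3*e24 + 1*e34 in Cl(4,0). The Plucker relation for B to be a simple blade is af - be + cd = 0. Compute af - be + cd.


Plucker relation: af - be + cd
a*f = (-4)*1 = -4
b*e = (-1)*(-3) = 3
c*d = (-1)*1 = -1
af - be + cd = -4 - 3 + (-1)
= -8


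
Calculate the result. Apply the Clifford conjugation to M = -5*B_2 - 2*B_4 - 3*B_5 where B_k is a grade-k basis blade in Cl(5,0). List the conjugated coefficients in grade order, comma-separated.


Clifford conjugate sign for grade k: (-1)^(k(k+1)/2)
Grade 2: (-1)^(2*3/2) = (-1)^3 = -1, coeff -5 -> 5
Grade 4: (-1)^(4*5/2) = (-1)^10 = 1, coeff -2 -> -2
Grade 5: (-1)^(5*6/2) = (-1)^15 = -1, coeff -3 -> 3
Conjugated coefficients: 5, -2, 3


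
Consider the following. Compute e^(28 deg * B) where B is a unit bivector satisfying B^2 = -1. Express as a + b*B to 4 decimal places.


For a unit bivector B with B^2 = -1, the exponential series gives
e^(theta*B) = cos(theta) + sin(theta)*B (the GA analogue of Euler's formula).
theta = 28 degrees = 0.488692 rad
cos(28 deg) = 0.8829
sin(28 deg) = 0.4695
exp(theta*B) = 0.8829 + 0.4695*B


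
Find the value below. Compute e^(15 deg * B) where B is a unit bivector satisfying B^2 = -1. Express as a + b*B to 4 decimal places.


For a unit bivector B with B^2 = -1, the exponential series gives
e^(theta*B) = cos(theta) + sin(theta)*B (the GA analogue of Euler's formula).
theta = 15 degrees = 0.261799 rad
cos(15 deg) = 0.9659
sin(15 deg) = 0.2588
exp(theta*B) = 0.9659 + 0.2588*B


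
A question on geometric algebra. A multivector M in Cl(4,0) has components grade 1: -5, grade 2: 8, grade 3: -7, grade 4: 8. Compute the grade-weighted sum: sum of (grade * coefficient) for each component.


Grade-weighted sum = sum of grade_k * coefficient_k
1*(-5) = -5
2*8 = 16
3*(-7) = -21
4*8 = 32
Total = -5 + 16 + (-21) + 32 = 22


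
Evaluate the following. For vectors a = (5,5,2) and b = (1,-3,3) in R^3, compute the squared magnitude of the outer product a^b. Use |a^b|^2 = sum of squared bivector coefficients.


a wedge b = (a1*b2 - a2*b1)*e12 + (a1*b3 - a3*b1)*e13 + (a2*b3 - a3*b2)*e23
e12 coeff: 5*(-3) - 5*1 = -15 - 5 = -20
e13 coeff: 5*3 - 2*1 = 15 - 2 = 13
e23 coeff: 5*3 - 2*(-3) = 15 - (-6) = 21
|a wedge b|^2 = (-20)^2 + 13^2 + 21^2
= 400 + 169 + 441
= 1010


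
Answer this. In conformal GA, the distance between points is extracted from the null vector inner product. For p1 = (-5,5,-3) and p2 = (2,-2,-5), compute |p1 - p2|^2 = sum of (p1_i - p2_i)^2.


p1 - p2 = (-7, 7, 2)
|p1 - p2|^2 = (-7)^2 + 7^2 + 2^2
= 49 + 49 + 4
= 102


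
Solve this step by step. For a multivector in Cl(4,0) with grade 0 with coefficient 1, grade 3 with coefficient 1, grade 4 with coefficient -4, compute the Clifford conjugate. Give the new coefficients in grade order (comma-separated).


Clifford conjugate sign for grade k: (-1)^(k(k+1)/2)
Grade 0: (-1)^(0*1/2) = (-1)^0 = 1, coeff 1 -> 1
Grade 3: (-1)^(3*4/2) = (-1)^6 = 1, coeff 1 -> 1
Grade 4: (-1)^(4*5/2) = (-1)^10 = 1, coeff -4 -> -4
Conjugated coefficients: 1, 1, -4


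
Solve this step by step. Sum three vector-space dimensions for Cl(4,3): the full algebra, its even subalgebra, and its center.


n = 4 + 3 = 7
Total dim = 2^7 = 128
Even subalgebra dim = 2^6 = 64
n is odd, so center dim = 2
Sum = 128 + 64 + 2 = 194


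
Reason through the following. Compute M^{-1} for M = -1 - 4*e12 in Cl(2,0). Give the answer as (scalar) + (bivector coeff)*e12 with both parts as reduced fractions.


M = -1 - 4*e12, where e12^2 = -1.
Since M commutes with its reverse ~M = a - b*e12, M * ~M = a^2 - b^2*e12^2 = a^2 + b^2.
So M^{-1} = ~M / (a^2 + b^2) = (a - b*e12)/(a^2 + b^2).
a^2 + b^2 = 1 + 16 = 17
Scalar part = -1/17 = -1/17
Bivector coeff = 4/17 = 4/17
M^{-1} = -1/17 + 4/17*e12


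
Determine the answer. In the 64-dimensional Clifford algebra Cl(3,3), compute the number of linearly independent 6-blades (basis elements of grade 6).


Number of grade-k basis blades in Cl(p,q) with n = p + q is C(n, k).
n = 3 + 3 = 6
C(6, 6) = 6! / (6! * 0!)
= 720 / (720 * 1)
= 1


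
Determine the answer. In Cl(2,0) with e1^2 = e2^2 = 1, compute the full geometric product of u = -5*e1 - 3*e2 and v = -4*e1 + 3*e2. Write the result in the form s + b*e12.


Expand: (-5*e1 - 3*e2)(-4*e1 + 3*e2)
= (-5)*(-4)*e1e1 + (-5)*3*e1e2 + (-3)*(-4)*e2e1 + (-3)*3*e2e2
Using e1^2 = e2^2 = 1, e2e1 = -e1e2:
Scalar part s = (-5)*(-4) + (-3)*3 = 20 + (-9) = 11
Bivector part b = (-5)*3 - (-3)*(-4) = -15 - 12 = -27
uv = 11 - 27*e12


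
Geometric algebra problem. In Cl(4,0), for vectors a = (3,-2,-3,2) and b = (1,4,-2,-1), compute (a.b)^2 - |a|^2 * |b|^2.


a . b = 3*1 + (-2)*4 + (-3)*(-2) + 2*(-1)
= 3 + (-8) + 6 + (-2) = -1
|a|^2 = 3^2 + (-2)^2 + (-3)^2 + 2^2 = 26
|b|^2 = 1^2 + 4^2 + (-2)^2 + (-1)^2 = 22
(a.b)^2 = (-1)^2 = 1
|a|^2 * |b|^2 = 26 * 22 = 572
Result = 1 - 572 = -571


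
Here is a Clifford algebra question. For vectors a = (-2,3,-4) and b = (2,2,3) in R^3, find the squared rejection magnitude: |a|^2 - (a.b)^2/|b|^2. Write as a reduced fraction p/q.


|a|^2 = (-2)^2 + 3^2 + (-4)^2 = 29
|b|^2 = 2^2 + 2^2 + 3^2 = 17
a . b = (-2)*2 + 3*2 + (-4)*3 = -10
(a.b)^2 = (-10)^2 = 100
|rej|^2 = 29 - 100/17
= (493 - 100)/17
= 393/17
In lowest terms: 393/17


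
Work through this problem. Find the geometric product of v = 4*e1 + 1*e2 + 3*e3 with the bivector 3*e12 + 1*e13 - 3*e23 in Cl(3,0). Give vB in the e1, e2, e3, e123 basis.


vB has grade-1 (vector) and grade-3 (trivector) parts: vB = (v _| B) + (v ^ B).
Vector part <vB>_1:
  e1: -v2*b12 - v3*b13 = -(1)*(3) - (3)*(1) = -6
  e2: v1*b12 - v3*b23 = (4)*(3) - (3)*(-3) = 21
  e3: v1*b13 + v2*b23 = (4)*(1) + (1)*(-3) = 1
Trivector part <vB>_3:
  e123: v1*b23 - v2*b13 + v3*b12 = (4)*(-3) - (1)*(1) + (3)*(3) = -4
vB = -6*e1 + 21*e2 + 1*e3 - 4*e123


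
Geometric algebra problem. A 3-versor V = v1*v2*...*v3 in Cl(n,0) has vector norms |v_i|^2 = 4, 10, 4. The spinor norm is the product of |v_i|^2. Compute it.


Spinor norm N(V) = |v1|^2 * |v2|^2 * ... * |v3|^2
= 4 * 10 * 4
Running product: 4, 40, 160
N(V) = 160


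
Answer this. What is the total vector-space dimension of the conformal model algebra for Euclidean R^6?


The conformal model of R^6 uses Cl(7,1): the 6 Euclidean generators plus two extra orthogonal generators e+ (e+^2 = +1) and e- (e-^2 = -1), from which the null vectors e0, einf are built.
Number of generators m = 6 + 2 = 8.
dim Cl(p,q) = 2^m = 2^8 = 256


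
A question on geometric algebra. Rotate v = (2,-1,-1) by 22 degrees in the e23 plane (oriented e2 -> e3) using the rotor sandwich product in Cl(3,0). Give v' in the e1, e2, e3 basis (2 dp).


Rotor R = cos(11deg) - sin(11deg)*e23
Rotation angle theta = 2 * 11 = 22 degrees in the e23 plane (e2 -> e3).
The component perpendicular to the plane (e1) is invariant: v'_1 = v1 = 2.00
cos(22deg) = 0.9272, sin(22deg) = 0.3746
v'_2 = v2*cos(theta) - v3*sin(theta) = -1*0.9272 - (-1)*0.3746 = -0.55
v'_3 = v2*sin(theta) + v3*cos(theta) = -1*0.3746 + (-1)*0.9272 = -1.30
v' = 2.00*e1 - 0.55*e2 - 1.30*e3


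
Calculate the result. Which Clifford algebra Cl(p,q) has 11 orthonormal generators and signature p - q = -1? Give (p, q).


We need p + q = 11 and p - q = -1.
Adding: 2p = 11 + (-1) = 10, so p = 5.
Then q = 11 - 5 = 6.
(p, q) = (5, 6)


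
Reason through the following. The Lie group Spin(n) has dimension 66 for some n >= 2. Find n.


dim Spin(n) = dim so(n) = n(n-1)/2.
Solve n(n-1)/2 = 66, i.e. n^2 - n - 132 = 0.
Discriminant = 1 + 8*66 = 529
n = (1 + sqrt(529))/2 = (1 + 23)/2 = 12


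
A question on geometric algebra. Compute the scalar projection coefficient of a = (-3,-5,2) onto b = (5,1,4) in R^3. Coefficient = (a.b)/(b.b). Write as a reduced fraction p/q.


Projection coefficient = (a . b) / (b . b)
a . b = (-3)*5 + (-5)*1 + 2*4
= -15 + (-5) + 8 = -12
b . b = 5^2 + 1^2 + 4^2
= 25 + 1 + 16 = 42
Coefficient = -12/42
In lowest terms: -2/7


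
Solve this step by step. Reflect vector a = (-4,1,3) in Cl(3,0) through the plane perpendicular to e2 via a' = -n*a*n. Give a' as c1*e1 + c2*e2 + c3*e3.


Reflection formula: a' = -n*a*n, with n = e2 (unit vector, n^2 = 1).
For reflection through hyperplane perp to e2:
The component along e2 flips sign, others stay.
a = (-4, 1, 3)
a' = (-4, -1, 3)
a' = -4*e1 - 1*e2 + 3*e3


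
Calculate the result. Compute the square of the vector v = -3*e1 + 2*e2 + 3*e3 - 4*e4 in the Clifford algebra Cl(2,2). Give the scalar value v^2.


v^2 = sum of c_i^2 * e_i^2
Positive signature terms (e_i^2 = +1): (-3)^2 + 2^2 = 13
Negative signature terms (e_j^2 = -1): 3^2 + (-4)^2 = 25
v^2 = 13 - 25 = -12


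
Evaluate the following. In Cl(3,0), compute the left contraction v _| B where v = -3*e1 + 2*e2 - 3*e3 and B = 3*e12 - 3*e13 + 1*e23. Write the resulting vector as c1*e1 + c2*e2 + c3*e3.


Left contraction v _| B = <vB>_1 (grade-1 part of the geometric product vB).
Using e1_|e12 = e2, e2_|e12 = -e1, e1_|e13 = e3, e3_|e13 = -e1, e2_|e23 = e3, e3_|e23 = -e2:
e1 coeff: -v2*b12 - v3*b13 = -(2)*(3) - (-3)*(-3) = -15
e2 coeff: v1*b12 - v3*b23 = (-3)*(3) - (-3)*(1) = -6
e3 coeff: v1*b13 + v2*b23 = (-3)*(-3) + (2)*(1) = 11
v _| B = -15*e1 - 6*e2 + 11*e3


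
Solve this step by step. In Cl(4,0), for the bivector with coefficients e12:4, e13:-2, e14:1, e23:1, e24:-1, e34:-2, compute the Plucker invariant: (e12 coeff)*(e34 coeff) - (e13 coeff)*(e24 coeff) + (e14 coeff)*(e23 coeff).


Plucker relation: af - be + cd
a*f = 4*(-2) = -8
b*e = (-2)*(-1) = 2
c*d = 1*1 = 1
af - be + cd = -8 - 2 + 1
= -9


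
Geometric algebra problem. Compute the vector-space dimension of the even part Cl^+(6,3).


Even subalgebra dimension = 2^(n-1)
n = 6 + 3 = 9
2^(9 - 1) = 2^8 = 256
Verification: sum of C(9,k) for even k = 1 + 36 + 126 + 84 + 9 = 256
Result = 256


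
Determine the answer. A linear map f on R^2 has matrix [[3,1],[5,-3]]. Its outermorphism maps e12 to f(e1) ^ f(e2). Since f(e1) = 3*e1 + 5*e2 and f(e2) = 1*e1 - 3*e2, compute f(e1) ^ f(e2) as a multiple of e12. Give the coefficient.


The outermorphism of a linear map f sends e1^e2 to f(e1)^f(e2).
f(e1) = 3*e1 + 5*e2
f(e2) = 1*e1 - 3*e2
f(e1) ^ f(e2) = (3*e1 + 5*e2) ^ (1*e1 - 3*e2)
= 3*(-3)*e12 + 5*1*e21
= (-9 - 5)*e12
= -14*e12
Coefficient = -14


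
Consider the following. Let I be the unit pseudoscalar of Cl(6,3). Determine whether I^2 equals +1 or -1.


The pseudoscalar I = e1...e_n (product of all n generators) of Cl(p,q) satisfies I^2 = (-1)^(q + n(n-1)/2).
p = 6, q = 3, n = p + q = 9
n(n-1)/2 = 9 * 8 / 2 = 36
Exponent = q + n(n-1)/2 = 3 + 36 = 39
I^2 = (-1)^39 = -1


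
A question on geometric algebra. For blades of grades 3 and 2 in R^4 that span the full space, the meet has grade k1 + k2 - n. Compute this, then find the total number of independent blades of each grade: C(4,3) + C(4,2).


Meet grade = grade(A) + grade(B) - n
= 3 + 2 - 4 = 1
C(4,3) = 4
C(4,2) = 6
dim_A + dim_B = 4 + 6 = 10


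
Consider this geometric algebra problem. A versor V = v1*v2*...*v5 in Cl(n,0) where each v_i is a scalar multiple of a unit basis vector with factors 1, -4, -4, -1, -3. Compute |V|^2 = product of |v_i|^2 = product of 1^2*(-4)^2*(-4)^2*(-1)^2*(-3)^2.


Each vector v_i has |v_i|^2 = s_i^2
Squared scales: 1^2 = 1, (-4)^2 = 16, (-4)^2 = 16, (-1)^2 = 1, (-3)^2 = 9
|V|^2 = 1 * 16 * 16 * 1 * 9
= 2304


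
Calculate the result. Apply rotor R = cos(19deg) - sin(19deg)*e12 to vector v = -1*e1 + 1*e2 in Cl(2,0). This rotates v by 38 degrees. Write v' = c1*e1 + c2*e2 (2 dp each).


Rotor R = cos(19deg) - sin(19deg)*e12
Rotation angle theta = 2 * 19 = 38 degrees
v' = R*v*~R rotates v by theta.
cos(38deg) = 0.7880, sin(38deg) = 0.6157
v'_1 = -1*cos(38deg) - 1*sin(38deg)
= -1*0.7880 - 1*0.6157
= -1.40
v'_2 = -1*sin(38deg) + 1*cos(38deg)
= -1*0.6157 + 1*0.7880
= 0.17
v' = -1.40*e1 + 0.17*e2


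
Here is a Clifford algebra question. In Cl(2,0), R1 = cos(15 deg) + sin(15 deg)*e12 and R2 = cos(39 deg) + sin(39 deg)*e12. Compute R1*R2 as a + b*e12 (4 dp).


Same-plane rotors commute and their half-angles add:
R1*R2 = cos(a1 + a2) + sin(a1 + a2)*e12.
a1 + a2 = 15 + 39 = 54 deg
cos(54 deg) = 0.5878
sin(54 deg) = 0.8090
R1*R2 = 0.5878 + 0.8090*e12


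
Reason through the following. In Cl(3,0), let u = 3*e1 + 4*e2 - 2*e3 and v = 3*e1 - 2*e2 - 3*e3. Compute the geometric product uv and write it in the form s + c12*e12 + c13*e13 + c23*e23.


In Cl(3,0): e_i^2 = 1, e_ie_j = -e_je_i for i != j.
Scalar part = u . v = 3*3 + 4*(-2) + (-2)*(-3)
= 9 + (-8) + 6 = 7
e12 coeff = 3*(-2) - 4*3 = -6 - 12 = -18
e13 coeff = 3*(-3) - (-2)*3 = -9 - (-6) = -3
e23 coeff = 4*(-3) - (-2)*(-2) = -12 - 4 = -16
uv = 7 - 18*e12 - 3*e13 - 16*e23


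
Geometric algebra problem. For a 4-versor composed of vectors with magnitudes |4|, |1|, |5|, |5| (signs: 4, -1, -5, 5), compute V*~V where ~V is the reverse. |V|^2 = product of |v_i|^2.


Each vector v_i has |v_i|^2 = s_i^2
Squared scales: 4^2 = 16, (-1)^2 = 1, (-5)^2 = 25, 5^2 = 25
|V|^2 = 16 * 1 * 25 * 25
= 10000


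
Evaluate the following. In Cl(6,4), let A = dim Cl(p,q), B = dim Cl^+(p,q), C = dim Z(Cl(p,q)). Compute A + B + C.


n = 6 + 4 = 10
Total dim = 2^10 = 1024
Even subalgebra dim = 2^9 = 512
n is even, so center dim = 1
Sum = 1024 + 512 + 1 = 1537


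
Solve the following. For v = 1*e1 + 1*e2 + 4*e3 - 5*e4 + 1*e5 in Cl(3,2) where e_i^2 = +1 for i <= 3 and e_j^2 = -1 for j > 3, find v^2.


v^2 = sum of c_i^2 * e_i^2
Positive signature terms (e_i^2 = +1): 1^2 + 1^2 + 4^2 = 18
Negative signature terms (e_j^2 = -1): (-5)^2 + 1^2 = 26
v^2 = 18 - 26 = -8


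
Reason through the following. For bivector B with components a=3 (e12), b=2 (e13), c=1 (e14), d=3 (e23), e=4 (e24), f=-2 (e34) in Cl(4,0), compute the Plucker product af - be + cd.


Plucker relation: af - be + cd
a*f = 3*(-2) = -6
b*e = 2*4 = 8
c*d = 1*3 = 3
af - be + cd = -6 - 8 + 3
= -11


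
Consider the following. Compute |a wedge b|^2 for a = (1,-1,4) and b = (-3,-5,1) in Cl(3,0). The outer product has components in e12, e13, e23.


a wedge b = (a1*b2 - a2*b1)*e12 + (a1*b3 - a3*b1)*e13 + (a2*b3 - a3*b2)*e23
e12 coeff: 1*(-5) - (-1)*(-3) = -5 - 3 = -8
e13 coeff: 1*1 - 4*(-3) = 1 - (-12) = 13
e23 coeff: (-1)*1 - 4*(-5) = -1 - (-20) = 19
|a wedge b|^2 = (-8)^2 + 13^2 + 19^2
= 64 + 169 + 361
= 594


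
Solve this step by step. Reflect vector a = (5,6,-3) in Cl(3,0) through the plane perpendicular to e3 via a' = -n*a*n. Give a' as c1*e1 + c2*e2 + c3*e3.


Reflection formula: a' = -n*a*n, with n = e3 (unit vector, n^2 = 1).
For reflection through hyperplane perp to e3:
The component along e3 flips sign, others stay.
a = (5, 6, -3)
a' = (5, 6, 3)
a' = 5*e1 + 6*e2 + 3*e3


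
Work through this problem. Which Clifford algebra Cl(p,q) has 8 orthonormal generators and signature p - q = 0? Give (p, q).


We need p + q = 8 and p - q = 0.
Adding: 2p = 8 + 0 = 8, so p = 4.
Then q = 8 - 4 = 4.
(p, q) = (4, 4)


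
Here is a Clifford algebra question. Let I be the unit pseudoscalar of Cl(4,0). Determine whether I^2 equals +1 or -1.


The pseudoscalar I = e1...e_n (product of all n generators) of Cl(p,q) satisfies I^2 = (-1)^(q + n(n-1)/2).
p = 4, q = 0, n = p + q = 4
n(n-1)/2 = 4 * 3 / 2 = 6
Exponent = q + n(n-1)/2 = 0 + 6 = 6
I^2 = (-1)^6 = +1


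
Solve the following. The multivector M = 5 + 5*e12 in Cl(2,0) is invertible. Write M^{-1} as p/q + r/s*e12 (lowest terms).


M = 5 + 5*e12, where e12^2 = -1.
Since M commutes with its reverse ~M = a - b*e12, M * ~M = a^2 - b^2*e12^2 = a^2 + b^2.
So M^{-1} = ~M / (a^2 + b^2) = (a - b*e12)/(a^2 + b^2).
a^2 + b^2 = 25 + 25 = 50
Scalar part = 5/50 = 1/10
Bivector coeff = -5/50 = -1/10
M^{-1} = 1/10 - 1/10*e12


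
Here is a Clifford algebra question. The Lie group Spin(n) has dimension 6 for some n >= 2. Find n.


dim Spin(n) = dim so(n) = n(n-1)/2.
Solve n(n-1)/2 = 6, i.e. n^2 - n - 12 = 0.
Discriminant = 1 + 8*6 = 49
n = (1 + sqrt(49))/2 = (1 + 7)/2 = 4


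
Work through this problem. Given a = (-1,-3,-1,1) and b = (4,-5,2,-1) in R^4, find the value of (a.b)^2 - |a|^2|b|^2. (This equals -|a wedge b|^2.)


a . b = (-1)*4 + (-3)*(-5) + (-1)*2 + 1*(-1)
= -4 + 15 + (-2) + (-1) = 8
|a|^2 = (-1)^2 + (-3)^2 + (-1)^2 + 1^2 = 12
|b|^2 = 4^2 + (-5)^2 + 2^2 + (-1)^2 = 46
(a.b)^2 = 8^2 = 64
|a|^2 * |b|^2 = 12 * 46 = 552
Result = 64 - 552 = -488


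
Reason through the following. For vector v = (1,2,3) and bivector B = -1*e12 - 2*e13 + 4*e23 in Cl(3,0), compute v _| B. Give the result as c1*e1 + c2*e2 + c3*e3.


Left contraction v _| B = <vB>_1 (grade-1 part of the geometric product vB).
Using e1_|e12 = e2, e2_|e12 = -e1, e1_|e13 = e3, e3_|e13 = -e1, e2_|e23 = e3, e3_|e23 = -e2:
e1 coeff: -v2*b12 - v3*b13 = -(2)*(-1) - (3)*(-2) = 8
e2 coeff: v1*b12 - v3*b23 = (1)*(-1) - (3)*(4) = -13
e3 coeff: v1*b13 + v2*b23 = (1)*(-2) + (2)*(4) = 6
v _| B = 8*e1 - 13*e2 + 6*e3


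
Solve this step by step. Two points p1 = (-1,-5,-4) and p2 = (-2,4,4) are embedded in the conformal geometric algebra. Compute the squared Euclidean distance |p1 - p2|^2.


p1 - p2 = (1, -9, -8)
|p1 - p2|^2 = 1^2 + (-9)^2 + (-8)^2
= 1 + 81 + 64
= 146


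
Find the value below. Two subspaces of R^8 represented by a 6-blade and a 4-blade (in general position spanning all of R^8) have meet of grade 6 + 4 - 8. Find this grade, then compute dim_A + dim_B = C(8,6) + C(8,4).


Meet grade = grade(A) + grade(B) - n
= 6 + 4 - 8 = 2
C(8,6) = 28
C(8,4) = 70
dim_A + dim_B = 28 + 70 = 98


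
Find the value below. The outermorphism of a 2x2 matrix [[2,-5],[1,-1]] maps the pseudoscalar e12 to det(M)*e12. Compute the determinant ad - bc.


The outermorphism of a linear map f sends e1^e2 to f(e1)^f(e2).
f(e1) = 2*e1 + 1*e2
f(e2) = -5*e1 - 1*e2
f(e1) ^ f(e2) = (2*e1 + 1*e2) ^ (-5*e1 - 1*e2)
= 2*(-1)*e12 + 1*(-5)*e21
= (-2 - (-5))*e12
= 3*e12
Coefficient = 3


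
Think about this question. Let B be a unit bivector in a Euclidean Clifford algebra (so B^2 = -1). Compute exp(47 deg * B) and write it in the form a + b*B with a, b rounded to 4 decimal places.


For a unit bivector B with B^2 = -1, the exponential series gives
e^(theta*B) = cos(theta) + sin(theta)*B (the GA analogue of Euler's formula).
theta = 47 degrees = 0.820305 rad
cos(47 deg) = 0.6820
sin(47 deg) = 0.7314
exp(theta*B) = 0.6820 + 0.7314*B


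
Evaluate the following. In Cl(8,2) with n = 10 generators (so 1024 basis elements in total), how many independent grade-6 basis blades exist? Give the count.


Number of grade-k basis blades in Cl(p,q) with n = p + q is C(n, k).
n = 8 + 2 = 10
C(10, 6) = 10! / (6! * 4!)
= 3628800 / (720 * 24)
= 210


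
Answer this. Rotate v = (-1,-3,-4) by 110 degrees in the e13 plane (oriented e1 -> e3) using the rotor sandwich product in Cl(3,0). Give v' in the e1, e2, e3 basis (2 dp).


Rotor R = cos(55deg) - sin(55deg)*e13
Rotation angle theta = 2 * 55 = 110 degrees in the e13 plane (e1 -> e3).
The component perpendicular to the plane (e2) is invariant: v'_2 = v2 = -3.00
cos(110deg) = -0.3420, sin(110deg) = 0.9397
v'_1 = v1*cos(theta) - v3*sin(theta) = -1*(-0.3420) - (-4)*0.9397 = 4.10
v'_3 = v1*sin(theta) + v3*cos(theta) = -1*0.9397 + (-4)*(-0.3420) = 0.43
v' = 4.10*e1 - 3.00*e2 + 0.43*e3


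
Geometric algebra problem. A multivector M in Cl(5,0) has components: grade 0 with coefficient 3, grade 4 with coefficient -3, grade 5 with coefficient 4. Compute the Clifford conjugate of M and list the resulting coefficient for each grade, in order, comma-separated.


Clifford conjugate sign for grade k: (-1)^(k(k+1)/2)
Grade 0: (-1)^(0*1/2) = (-1)^0 = 1, coeff 3 -> 3
Grade 4: (-1)^(4*5/2) = (-1)^10 = 1, coeff -3 -> -3
Grade 5: (-1)^(5*6/2) = (-1)^15 = -1, coeff 4 -> -4
Conjugated coefficients: 3, -3, -4


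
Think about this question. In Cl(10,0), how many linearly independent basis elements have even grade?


Even subalgebra dimension = 2^(n-1)
n = 10 + 0 = 10
2^(10 - 1) = 2^9 = 512
Verification: sum of C(10,k) for even k = 1 + 45 + 210 + 210 + 45 + 1 = 512
Result = 512


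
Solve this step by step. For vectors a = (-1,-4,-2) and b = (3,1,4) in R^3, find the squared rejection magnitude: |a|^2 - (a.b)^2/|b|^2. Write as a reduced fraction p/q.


|a|^2 = (-1)^2 + (-4)^2 + (-2)^2 = 21
|b|^2 = 3^2 + 1^2 + 4^2 = 26
a . b = (-1)*3 + (-4)*1 + (-2)*4 = -15
(a.b)^2 = (-15)^2 = 225
|rej|^2 = 21 - 225/26
= (546 - 225)/26
= 321/26
In lowest terms: 321/26


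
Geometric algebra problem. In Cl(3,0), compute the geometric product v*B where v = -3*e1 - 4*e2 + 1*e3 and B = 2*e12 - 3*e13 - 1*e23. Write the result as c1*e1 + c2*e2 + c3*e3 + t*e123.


vB has grade-1 (vector) and grade-3 (trivector) parts: vB = (v _| B) + (v ^ B).
Vector part <vB>_1:
  e1: -v2*b12 - v3*b13 = -(-4)*(2) - (1)*(-3) = 11
  e2: v1*b12 - v3*b23 = (-3)*(2) - (1)*(-1) = -5
  e3: v1*b13 + v2*b23 = (-3)*(-3) + (-4)*(-1) = 13
Trivector part <vB>_3:
  e123: v1*b23 - v2*b13 + v3*b12 = (-3)*(-1) - (-4)*(-3) + (1)*(2) = -7
vB = 11*e1 - 5*e2 + 13*e3 - 7*e123


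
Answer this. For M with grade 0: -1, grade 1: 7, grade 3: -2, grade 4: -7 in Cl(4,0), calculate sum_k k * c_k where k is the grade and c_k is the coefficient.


Grade-weighted sum = sum of grade_k * coefficient_k
0*(-1) = 0
1*7 = 7
3*(-2) = -6
4*(-7) = -28
Total = 0 + 7 + (-6) + (-28) = -27


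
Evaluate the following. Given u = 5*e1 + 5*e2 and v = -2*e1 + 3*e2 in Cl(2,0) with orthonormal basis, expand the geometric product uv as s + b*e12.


Expand: (5*e1 + 5*e2)(-2*e1 + 3*e2)
= 5*(-2)*e1e1 + 5*3*e1e2 + 5*(-2)*e2e1 + 5*3*e2e2
Using e1^2 = e2^2 = 1, e2e1 = -e1e2:
Scalar part s = 5*(-2) + 5*3 = -10 + 15 = 5
Bivector part b = 5*3 - 5*(-2) = 15 - (-10) = 25
uv = 5 + 25*e12


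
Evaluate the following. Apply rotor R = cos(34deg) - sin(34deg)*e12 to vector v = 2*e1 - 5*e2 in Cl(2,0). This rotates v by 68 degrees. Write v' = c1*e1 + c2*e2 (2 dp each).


Rotor R = cos(34deg) - sin(34deg)*e12
Rotation angle theta = 2 * 34 = 68 degrees
v' = R*v*~R rotates v by theta.
cos(68deg) = 0.3746, sin(68deg) = 0.9272
v'_1 = 2*cos(68deg) - (-5)*sin(68deg)
= 2*0.3746 - (-5)*0.9272
= 5.39
v'_2 = 2*sin(68deg) + (-5)*cos(68deg)
= 2*0.9272 + (-5)*0.3746
= -0.02
v' = 5.39*e1 - 0.02*e2


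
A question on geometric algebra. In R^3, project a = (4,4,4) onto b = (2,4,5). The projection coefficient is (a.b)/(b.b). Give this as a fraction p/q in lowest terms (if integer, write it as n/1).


Projection coefficient = (a . b) / (b . b)
a . b = 4*2 + 4*4 + 4*5
= 8 + 16 + 20 = 44
b . b = 2^2 + 4^2 + 5^2
= 4 + 16 + 25 = 45
Coefficient = 44/45
In lowest terms: 44/45


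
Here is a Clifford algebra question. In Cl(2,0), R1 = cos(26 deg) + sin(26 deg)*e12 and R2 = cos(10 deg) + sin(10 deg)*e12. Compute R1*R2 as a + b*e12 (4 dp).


Same-plane rotors commute and their half-angles add:
R1*R2 = cos(a1 + a2) + sin(a1 + a2)*e12.
a1 + a2 = 26 + 10 = 36 deg
cos(36 deg) = 0.8090
sin(36 deg) = 0.5878
R1*R2 = 0.8090 + 0.5878*e12


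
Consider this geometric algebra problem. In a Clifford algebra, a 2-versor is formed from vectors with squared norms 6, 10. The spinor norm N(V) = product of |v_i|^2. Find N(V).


Spinor norm N(V) = |v1|^2 * |v2|^2 * ... * |v2|^2
= 6 * 10
Running product: 6, 60
N(V) = 60


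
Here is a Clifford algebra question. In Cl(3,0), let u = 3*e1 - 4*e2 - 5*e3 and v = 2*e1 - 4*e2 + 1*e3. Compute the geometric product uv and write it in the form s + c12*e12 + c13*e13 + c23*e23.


In Cl(3,0): e_i^2 = 1, e_ie_j = -e_je_i for i != j.
Scalar part = u . v = 3*2 + (-4)*(-4) + (-5)*1
= 6 + 16 + (-5) = 17
e12 coeff = 3*(-4) - (-4)*2 = -12 - (-8) = -4
e13 coeff = 3*1 - (-5)*2 = 3 - (-10) = 13
e23 coeff = (-4)*1 - (-5)*(-4) = -4 - 20 = -24
uv = 17 - 4*e12 + 13*e13 - 24*e23


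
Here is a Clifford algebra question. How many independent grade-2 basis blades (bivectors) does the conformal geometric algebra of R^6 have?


The conformal model of R^6 uses Cl(7,1) with m = 6 + 2 = 8 generators.
Number of grade-2 blades = C(m, 2) = C(8, 2)
= 8*7/2 = 28


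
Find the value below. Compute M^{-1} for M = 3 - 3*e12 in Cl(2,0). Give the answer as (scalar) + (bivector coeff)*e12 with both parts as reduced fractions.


M = 3 - 3*e12, where e12^2 = -1.
Since M commutes with its reverse ~M = a - b*e12, M * ~M = a^2 - b^2*e12^2 = a^2 + b^2.
So M^{-1} = ~M / (a^2 + b^2) = (a - b*e12)/(a^2 + b^2).
a^2 + b^2 = 9 + 9 = 18
Scalar part = 3/18 = 1/6
Bivector coeff = 3/18 = 1/6
M^{-1} = 1/6 + 1/6*e12


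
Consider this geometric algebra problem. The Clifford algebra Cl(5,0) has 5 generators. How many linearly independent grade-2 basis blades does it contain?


Number of grade-k basis blades in Cl(p,q) with n = p + q is C(n, k).
n = 5 + 0 = 5
C(5, 2) = 5! / (2! * 3!)
= 120 / (2 * 6)
= 10


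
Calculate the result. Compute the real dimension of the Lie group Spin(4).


Spin(n) double-covers SO(n); both have Lie algebra so(n) of dimension n(n-1)/2.
n = 4
n(n-1) = 4 * 3 = 12
dim Spin(4) = 12/2 = 6


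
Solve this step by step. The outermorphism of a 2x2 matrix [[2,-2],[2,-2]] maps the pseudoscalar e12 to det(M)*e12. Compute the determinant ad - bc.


The outermorphism of a linear map f sends e1^e2 to f(e1)^f(e2).
f(e1) = 2*e1 + 2*e2
f(e2) = -2*e1 - 2*e2
f(e1) ^ f(e2) = (2*e1 + 2*e2) ^ (-2*e1 - 2*e2)
= 2*(-2)*e12 + 2*(-2)*e21
= (-4 - (-4))*e12
= 0*e12
Coefficient = 0


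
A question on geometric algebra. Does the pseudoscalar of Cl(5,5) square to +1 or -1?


The pseudoscalar I = e1...e_n (product of all n generators) of Cl(p,q) satisfies I^2 = (-1)^(q + n(n-1)/2).
p = 5, q = 5, n = p + q = 10
n(n-1)/2 = 10 * 9 / 2 = 45
Exponent = q + n(n-1)/2 = 5 + 45 = 50
I^2 = (-1)^50 = +1


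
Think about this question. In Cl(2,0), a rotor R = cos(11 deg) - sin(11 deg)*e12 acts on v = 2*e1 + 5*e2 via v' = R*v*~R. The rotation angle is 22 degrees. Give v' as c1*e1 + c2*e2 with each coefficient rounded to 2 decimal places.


Rotor R = cos(11deg) - sin(11deg)*e12
Rotation angle theta = 2 * 11 = 22 degrees
v' = R*v*~R rotates v by theta.
cos(22deg) = 0.9272, sin(22deg) = 0.3746
v'_1 = 2*cos(22deg) - 5*sin(22deg)
= 2*0.9272 - 5*0.3746
= -0.02
v'_2 = 2*sin(22deg) + 5*cos(22deg)
= 2*0.3746 + 5*0.9272
= 5.39
v' = -0.02*e1 + 5.39*e2


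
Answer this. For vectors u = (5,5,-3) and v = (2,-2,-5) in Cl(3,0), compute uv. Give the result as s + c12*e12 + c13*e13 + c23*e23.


In Cl(3,0): e_i^2 = 1, e_ie_j = -e_je_i for i != j.
Scalar part = u . v = 5*2 + 5*(-2) + (-3)*(-5)
= 10 + (-10) + 15 = 15
e12 coeff = 5*(-2) - 5*2 = -10 - 10 = -20
e13 coeff = 5*(-5) - (-3)*2 = -25 - (-6) = -19
e23 coeff = 5*(-5) - (-3)*(-2) = -25 - 6 = -31
uv = 15 - 20*e12 - 19*e13 - 31*e23


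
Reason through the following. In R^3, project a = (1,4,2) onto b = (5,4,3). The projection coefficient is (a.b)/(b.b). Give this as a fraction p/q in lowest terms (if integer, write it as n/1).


Projection coefficient = (a . b) / (b . b)
a . b = 1*5 + 4*4 + 2*3
= 5 + 16 + 6 = 27
b . b = 5^2 + 4^2 + 3^2
= 25 + 16 + 9 = 50
Coefficient = 27/50
In lowest terms: 27/50


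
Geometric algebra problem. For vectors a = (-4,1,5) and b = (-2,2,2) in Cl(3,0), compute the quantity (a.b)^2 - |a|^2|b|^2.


a . b = (-4)*(-2) + 1*2 + 5*2
= 8 + 2 + 10 = 20
|a|^2 = (-4)^2 + 1^2 + 5^2 = 42
|b|^2 = (-2)^2 + 2^2 + 2^2 = 12
(a.b)^2 = 20^2 = 400
|a|^2 * |b|^2 = 42 * 12 = 504
Result = 400 - 504 = -104


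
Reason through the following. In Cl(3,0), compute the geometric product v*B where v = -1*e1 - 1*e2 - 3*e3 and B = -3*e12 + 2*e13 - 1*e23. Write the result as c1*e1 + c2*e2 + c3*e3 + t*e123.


vB has grade-1 (vector) and grade-3 (trivector) parts: vB = (v _| B) + (v ^ B).
Vector part <vB>_1:
  e1: -v2*b12 - v3*b13 = -(-1)*(-3) - (-3)*(2) = 3
  e2: v1*b12 - v3*b23 = (-1)*(-3) - (-3)*(-1) = 0
  e3: v1*b13 + v2*b23 = (-1)*(2) + (-1)*(-1) = -1
Trivector part <vB>_3:
  e123: v1*b23 - v2*b13 + v3*b12 = (-1)*(-1) - (-1)*(2) + (-3)*(-3) = 12
vB = 3*e1 + 0*e2 - 1*e3 + 12*e123


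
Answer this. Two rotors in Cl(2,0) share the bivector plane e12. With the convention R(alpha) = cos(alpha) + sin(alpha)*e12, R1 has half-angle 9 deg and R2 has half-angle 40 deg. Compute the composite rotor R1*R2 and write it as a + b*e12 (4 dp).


Same-plane rotors commute and their half-angles add:
R1*R2 = cos(a1 + a2) + sin(a1 + a2)*e12.
a1 + a2 = 9 + 40 = 49 deg
cos(49 deg) = 0.6561
sin(49 deg) = 0.7547
R1*R2 = 0.6561 + 0.7547*e12


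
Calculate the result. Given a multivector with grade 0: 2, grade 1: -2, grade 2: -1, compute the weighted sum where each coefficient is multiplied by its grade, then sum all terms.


Grade-weighted sum = sum of grade_k * coefficient_k
0*2 = 0
1*(-2) = -2
2*(-1) = -2
Total = 0 + (-2) + (-2) = -4


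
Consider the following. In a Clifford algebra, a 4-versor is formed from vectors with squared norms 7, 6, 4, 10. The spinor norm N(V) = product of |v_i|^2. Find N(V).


Spinor norm N(V) = |v1|^2 * |v2|^2 * ... * |v4|^2
= 7 * 6 * 4 * 10
Running product: 7, 42, 168, 1680
N(V) = 1680


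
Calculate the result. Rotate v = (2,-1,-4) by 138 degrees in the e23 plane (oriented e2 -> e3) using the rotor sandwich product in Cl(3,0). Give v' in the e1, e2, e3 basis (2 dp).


Rotor R = cos(69deg) - sin(69deg)*e23
Rotation angle theta = 2 * 69 = 138 degrees in the e23 plane (e2 -> e3).
The component perpendicular to the plane (e1) is invariant: v'_1 = v1 = 2.00
cos(138deg) = -0.7431, sin(138deg) = 0.6691
v'_2 = v2*cos(theta) - v3*sin(theta) = -1*(-0.7431) - (-4)*0.6691 = 3.42
v'_3 = v2*sin(theta) + v3*cos(theta) = -1*0.6691 + (-4)*(-0.7431) = 2.30
v' = 2.00*e1 + 3.42*e2 + 2.30*e3


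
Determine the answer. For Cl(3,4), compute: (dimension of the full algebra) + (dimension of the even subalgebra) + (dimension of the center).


n = 3 + 4 = 7
Total dim = 2^7 = 128
Even subalgebra dim = 2^6 = 64
n is odd, so center dim = 2
Sum = 128 + 64 + 2 = 194


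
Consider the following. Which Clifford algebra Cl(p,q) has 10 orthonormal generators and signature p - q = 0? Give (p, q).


We need p + q = 10 and p - q = 0.
Adding: 2p = 10 + 0 = 10, so p = 5.
Then q = 10 - 5 = 5.
(p, q) = (5, 5)


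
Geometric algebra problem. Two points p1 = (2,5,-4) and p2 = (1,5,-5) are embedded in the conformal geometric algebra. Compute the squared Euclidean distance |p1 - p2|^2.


p1 - p2 = (1, 0, 1)
|p1 - p2|^2 = 1^2 + 0^2 + 1^2
= 1 + 0 + 1
= 2


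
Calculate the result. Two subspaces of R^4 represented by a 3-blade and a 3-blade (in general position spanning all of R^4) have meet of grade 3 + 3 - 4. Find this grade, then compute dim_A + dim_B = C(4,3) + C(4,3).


Meet grade = grade(A) + grade(B) - n
= 3 + 3 - 4 = 2
C(4,3) = 4
C(4,3) = 4
dim_A + dim_B = 4 + 4 = 8


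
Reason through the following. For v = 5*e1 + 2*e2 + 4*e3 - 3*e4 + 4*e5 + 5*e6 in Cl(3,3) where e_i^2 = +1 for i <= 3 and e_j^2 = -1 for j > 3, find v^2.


v^2 = sum of c_i^2 * e_i^2
Positive signature terms (e_i^2 = +1): 5^2 + 2^2 + 4^2 = 45
Negative signature terms (e_j^2 = -1): (-3)^2 + 4^2 + 5^2 = 50
v^2 = 45 - 50 = -5


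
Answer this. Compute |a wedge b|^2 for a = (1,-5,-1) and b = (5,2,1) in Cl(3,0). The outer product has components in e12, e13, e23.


a wedge b = (a1*b2 - a2*b1)*e12 + (a1*b3 - a3*b1)*e13 + (a2*b3 - a3*b2)*e23
e12 coeff: 1*2 - (-5)*5 = 2 - (-25) = 27
e13 coeff: 1*1 - (-1)*5 = 1 - (-5) = 6
e23 coeff: (-5)*1 - (-1)*2 = -5 - (-2) = -3
|a wedge b|^2 = 27^2 + 6^2 + (-3)^2
= 729 + 36 + 9
= 774


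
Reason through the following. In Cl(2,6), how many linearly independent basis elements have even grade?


Even subalgebra dimension = 2^(n-1)
n = 2 + 6 = 8
2^(8 - 1) = 2^7 = 128
Verification: sum of C(8,k) for even k = 1 + 28 + 70 + 28 + 1 = 128
Result = 128


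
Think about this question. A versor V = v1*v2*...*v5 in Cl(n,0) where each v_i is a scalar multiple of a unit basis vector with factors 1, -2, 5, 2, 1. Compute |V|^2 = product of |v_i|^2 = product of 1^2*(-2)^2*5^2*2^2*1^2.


Each vector v_i has |v_i|^2 = s_i^2
Squared scales: 1^2 = 1, (-2)^2 = 4, 5^2 = 25, 2^2 = 4, 1^2 = 1
|V|^2 = 1 * 4 * 25 * 4 * 1
= 400


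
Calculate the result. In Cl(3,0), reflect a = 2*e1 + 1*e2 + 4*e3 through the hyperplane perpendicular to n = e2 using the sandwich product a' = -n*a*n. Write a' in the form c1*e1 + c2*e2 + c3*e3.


Reflection formula: a' = -n*a*n, with n = e2 (unit vector, n^2 = 1).
For reflection through hyperplane perp to e2:
The component along e2 flips sign, others stay.
a = (2, 1, 4)
a' = (2, -1, 4)
a' = 2*e1 - 1*e2 + 4*e3


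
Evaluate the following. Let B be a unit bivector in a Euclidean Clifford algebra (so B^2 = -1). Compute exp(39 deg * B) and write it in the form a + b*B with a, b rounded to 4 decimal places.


For a unit bivector B with B^2 = -1, the exponential series gives
e^(theta*B) = cos(theta) + sin(theta)*B (the GA analogue of Euler's formula).
theta = 39 degrees = 0.680678 rad
cos(39 deg) = 0.7771
sin(39 deg) = 0.6293
exp(theta*B) = 0.7771 + 0.6293*B


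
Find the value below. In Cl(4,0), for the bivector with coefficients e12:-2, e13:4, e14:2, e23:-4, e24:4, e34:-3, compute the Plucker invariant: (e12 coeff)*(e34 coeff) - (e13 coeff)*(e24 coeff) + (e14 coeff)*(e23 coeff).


Plucker relation: af - be + cd
a*f = (-2)*(-3) = 6
b*e = 4*4 = 16
c*d = 2*(-4) = -8
af - be + cd = 6 - 16 + (-8)
= -18


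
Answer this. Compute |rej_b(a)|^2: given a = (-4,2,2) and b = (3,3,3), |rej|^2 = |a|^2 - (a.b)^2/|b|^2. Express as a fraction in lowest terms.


|a|^2 = (-4)^2 + 2^2 + 2^2 = 24
|b|^2 = 3^2 + 3^2 + 3^2 = 27
a . b = (-4)*3 + 2*3 + 2*3 = 0
(a.b)^2 = 0^2 = 0
|rej|^2 = 24 - 0/27
= (648 - 0)/27
= 648/27
In lowest terms: 24/1


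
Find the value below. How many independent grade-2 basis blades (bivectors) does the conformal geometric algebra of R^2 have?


The conformal model of R^2 uses Cl(3,1) with m = 2 + 2 = 4 generators.
Number of grade-2 blades = C(m, 2) = C(4, 2)
= 4*3/2 = 6


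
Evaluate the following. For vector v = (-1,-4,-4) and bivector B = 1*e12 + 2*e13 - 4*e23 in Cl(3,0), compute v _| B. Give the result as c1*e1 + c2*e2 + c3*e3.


Left contraction v _| B = <vB>_1 (grade-1 part of the geometric product vB).
Using e1_|e12 = e2, e2_|e12 = -e1, e1_|e13 = e3, e3_|e13 = -e1, e2_|e23 = e3, e3_|e23 = -e2:
e1 coeff: -v2*b12 - v3*b13 = -(-4)*(1) - (-4)*(2) = 12
e2 coeff: v1*b12 - v3*b23 = (-1)*(1) - (-4)*(-4) = -17
e3 coeff: v1*b13 + v2*b23 = (-1)*(2) + (-4)*(-4) = 14
v _| B = 12*e1 - 17*e2 + 14*e3


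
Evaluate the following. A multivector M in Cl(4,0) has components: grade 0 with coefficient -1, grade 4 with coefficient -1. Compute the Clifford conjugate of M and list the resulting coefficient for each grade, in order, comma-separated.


Clifford conjugate sign for grade k: (-1)^(k(k+1)/2)
Grade 0: (-1)^(0*1/2) = (-1)^0 = 1, coeff -1 -> -1
Grade 4: (-1)^(4*5/2) = (-1)^10 = 1, coeff -1 -> -1
Conjugated coefficients: -1, -1


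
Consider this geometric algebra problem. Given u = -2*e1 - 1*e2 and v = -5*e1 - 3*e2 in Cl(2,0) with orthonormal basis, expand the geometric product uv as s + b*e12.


Expand: (-2*e1 - 1*e2)(-5*e1 - 3*e2)
= (-2)*(-5)*e1e1 + (-2)*(-3)*e1e2 + (-1)*(-5)*e2e1 + (-1)*(-3)*e2e2
Using e1^2 = e2^2 = 1, e2e1 = -e1e2:
Scalar part s = (-2)*(-5) + (-1)*(-3) = 10 + 3 = 13
Bivector part b = (-2)*(-3) - (-1)*(-5) = 6 - 5 = 1
uv = 13 + 1*e12


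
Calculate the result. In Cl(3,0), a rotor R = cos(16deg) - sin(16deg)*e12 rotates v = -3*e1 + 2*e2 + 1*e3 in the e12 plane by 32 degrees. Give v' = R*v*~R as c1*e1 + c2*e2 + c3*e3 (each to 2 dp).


Rotor R = cos(16deg) - sin(16deg)*e12
Rotation angle theta = 2 * 16 = 32 degrees in the e12 plane (e1 -> e2).
The component perpendicular to the plane (e3) is invariant: v'_3 = v3 = 1.00
cos(32deg) = 0.8480, sin(32deg) = 0.5299
v'_1 = v1*cos(theta) - v2*sin(theta) = -3*0.8480 - 2*0.5299 = -3.60
v'_2 = v1*sin(theta) + v2*cos(theta) = -3*0.5299 + 2*0.8480 = 0.11
v' = -3.60*e1 + 0.11*e2 + 1.00*e3


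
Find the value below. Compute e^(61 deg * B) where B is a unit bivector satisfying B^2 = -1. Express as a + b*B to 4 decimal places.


For a unit bivector B with B^2 = -1, the exponential series gives
e^(theta*B) = cos(theta) + sin(theta)*B (the GA analogue of Euler's formula).
theta = 61 degrees = 1.064651 rad
cos(61 deg) = 0.4848
sin(61 deg) = 0.8746
exp(theta*B) = 0.4848 + 0.8746*B


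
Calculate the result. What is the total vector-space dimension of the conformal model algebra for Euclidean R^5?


The conformal model of R^5 uses Cl(6,1): the 5 Euclidean generators plus two extra orthogonal generators e+ (e+^2 = +1) and e- (e-^2 = -1), from which the null vectors e0, einf are built.
Number of generators m = 5 + 2 = 7.
dim Cl(p,q) = 2^m = 2^7 = 128


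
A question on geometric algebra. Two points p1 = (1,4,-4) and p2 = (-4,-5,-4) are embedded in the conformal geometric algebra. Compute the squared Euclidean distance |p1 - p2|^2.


p1 - p2 = (5, 9, 0)
|p1 - p2|^2 = 5^2 + 9^2 + 0^2
= 25 + 81 + 0
= 106
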